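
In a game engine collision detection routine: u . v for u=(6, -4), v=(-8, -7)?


u . v = u_x*v_x + u_y*v_y = 6*(-8) + (-4)*(-7)
= (-48) + 28 = -20

-20


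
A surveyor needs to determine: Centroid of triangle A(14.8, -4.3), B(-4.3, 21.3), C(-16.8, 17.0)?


Centroid = ((x_A+x_B+x_C)/3, (y_A+y_B+y_C)/3)
= ((14.8+(-4.3)+(-16.8))/3, ((-4.3)+21.3+17)/3)
= (-2.1, 11.3333)

(-2.1, 11.3333)


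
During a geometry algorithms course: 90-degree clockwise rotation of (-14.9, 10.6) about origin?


90° CW: (x,y) -> (y, -x)
(-14.9,10.6) -> (10.6, 14.9)

(10.6, 14.9)


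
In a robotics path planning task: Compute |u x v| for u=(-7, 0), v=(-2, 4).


|u x v| = |(-7)*4 - 0*(-2)|
= |(-28) - 0| = 28

28


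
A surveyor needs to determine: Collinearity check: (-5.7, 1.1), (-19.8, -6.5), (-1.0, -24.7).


Cross product: ((-19.8)-(-5.7))*((-24.7)-1.1) - ((-6.5)-1.1)*((-1)-(-5.7))
= 399.5

No, not collinear


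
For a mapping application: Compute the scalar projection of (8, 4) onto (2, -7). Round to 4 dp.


u.v = -12, |v| = sqrt(53) = 7.2801
Scalar projection = u.v / |v| = -12 / sqrt(53) = -1.6483

-1.6483


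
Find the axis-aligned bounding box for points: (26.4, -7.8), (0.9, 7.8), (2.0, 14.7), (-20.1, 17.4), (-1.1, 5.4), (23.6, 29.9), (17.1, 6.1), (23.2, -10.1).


x range: [-20.1, 26.4]
y range: [-10.1, 29.9]
Bounding box: (-20.1,-10.1) to (26.4,29.9)

(-20.1,-10.1) to (26.4,29.9)


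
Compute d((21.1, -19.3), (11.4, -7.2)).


dx=-9.7, dy=12.1
d^2 = (-9.7)^2 + 12.1^2 = 240.5
d = sqrt(240.5) = 15.5081

15.5081


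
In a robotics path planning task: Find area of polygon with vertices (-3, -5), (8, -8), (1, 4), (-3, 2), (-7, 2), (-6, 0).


Shoelace sum: ((-3)*(-8) - 8*(-5)) + (8*4 - 1*(-8)) + (1*2 - (-3)*4) + ((-3)*2 - (-7)*2) + ((-7)*0 - (-6)*2) + ((-6)*(-5) - (-3)*0)
= 168
Area = |168|/2 = 84

84


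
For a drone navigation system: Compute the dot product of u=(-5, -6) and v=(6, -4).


u . v = u_x*v_x + u_y*v_y = (-5)*6 + (-6)*(-4)
= (-30) + 24 = -6

-6


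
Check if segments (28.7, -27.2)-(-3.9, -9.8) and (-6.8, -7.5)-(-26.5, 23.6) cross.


Cross products: d1=-715.96, d2=-44.88, d3=-24.52, d4=-695.6
d1*d2 < 0 and d3*d4 < 0? no

No, they don't intersect


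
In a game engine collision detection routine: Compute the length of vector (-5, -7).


|u| = sqrt((-5)^2 + (-7)^2) = sqrt(74) = 8.6023

8.6023


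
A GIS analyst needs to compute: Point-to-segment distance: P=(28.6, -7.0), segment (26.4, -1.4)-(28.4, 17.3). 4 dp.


Project P onto AB: t = 0 (clamped to [0,1])
Closest point on segment: (26.4, -1.4)
Distance: 6.0166

6.0166


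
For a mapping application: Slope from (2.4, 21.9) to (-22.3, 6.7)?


slope = (y2-y1)/(x2-x1) = (6.7-21.9)/((-22.3)-2.4) = (-15.2)/(-24.7) = 0.6154

0.6154


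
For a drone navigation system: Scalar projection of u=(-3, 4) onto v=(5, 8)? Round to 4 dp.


u.v = 17, |v| = sqrt(89) = 9.434
Scalar projection = u.v / |v| = 17 / sqrt(89) = 1.802

1.802


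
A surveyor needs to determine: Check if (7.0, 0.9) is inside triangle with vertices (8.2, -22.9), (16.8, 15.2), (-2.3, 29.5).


Cross products: AB x AP = 250.4, BC x BP = 413.27, CA x CP = 187.02
All same sign? yes

Yes, inside


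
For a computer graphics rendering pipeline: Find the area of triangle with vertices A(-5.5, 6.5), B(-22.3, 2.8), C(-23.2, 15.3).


Area = |x_A(y_B-y_C) + x_B(y_C-y_A) + x_C(y_A-y_B)|/2
= |68.75 + (-196.24) + (-85.84)|/2
= 213.33/2 = 106.665

106.665


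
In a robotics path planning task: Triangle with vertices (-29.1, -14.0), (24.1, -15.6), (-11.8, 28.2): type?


Side lengths squared: AB^2=2832.8, BC^2=3207.25, CA^2=2080.13
Sorted: [2080.13, 2832.8, 3207.25]
By sides: Scalene, By angles: Acute

Scalene, Acute


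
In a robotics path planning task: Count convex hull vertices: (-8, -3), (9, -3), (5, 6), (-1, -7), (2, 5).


Convex hull vertices (CCW): (-8, -3), (-1, -7), (9, -3), (5, 6), (2, 5)
Count = 5

5


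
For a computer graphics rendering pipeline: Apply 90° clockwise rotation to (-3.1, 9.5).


90° CW: (x,y) -> (y, -x)
(-3.1,9.5) -> (9.5, 3.1)

(9.5, 3.1)


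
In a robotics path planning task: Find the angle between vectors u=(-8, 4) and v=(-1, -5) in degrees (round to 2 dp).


u.v = -12, |u| = sqrt(80) = 8.9443, |v| = sqrt(26) = 5.099
cos(theta) = u.v/(|u||v|) = -12/sqrt(2080) = -0.263117
theta = acos(-0.263117) = 105.26 degrees

105.26 degrees


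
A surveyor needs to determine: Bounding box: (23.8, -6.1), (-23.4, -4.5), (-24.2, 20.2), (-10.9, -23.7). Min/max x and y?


x range: [-24.2, 23.8]
y range: [-23.7, 20.2]
Bounding box: (-24.2,-23.7) to (23.8,20.2)

(-24.2,-23.7) to (23.8,20.2)


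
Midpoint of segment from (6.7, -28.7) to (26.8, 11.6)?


M = ((6.7+26.8)/2, ((-28.7)+11.6)/2)
= (16.75, -8.55)

(16.75, -8.55)


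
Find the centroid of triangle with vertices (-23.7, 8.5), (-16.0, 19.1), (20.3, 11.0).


Centroid = ((x_A+x_B+x_C)/3, (y_A+y_B+y_C)/3)
= (((-23.7)+(-16)+20.3)/3, (8.5+19.1+11)/3)
= (-6.4667, 12.8667)

(-6.4667, 12.8667)


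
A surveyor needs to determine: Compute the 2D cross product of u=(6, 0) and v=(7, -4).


u x v = u_x*v_y - u_y*v_x = 6*(-4) - 0*7
= (-24) - 0 = -24

-24


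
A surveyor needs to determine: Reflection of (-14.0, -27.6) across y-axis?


Reflection over y-axis: (x,y) -> (-x,y)
(-14, -27.6) -> (14, -27.6)

(14, -27.6)


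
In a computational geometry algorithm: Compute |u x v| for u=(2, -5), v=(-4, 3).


|u x v| = |2*3 - (-5)*(-4)|
= |6 - 20| = 14

14


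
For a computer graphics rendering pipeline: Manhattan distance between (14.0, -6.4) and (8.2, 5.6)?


|14-8.2| + |(-6.4)-5.6| = 5.8 + 12 = 17.8

17.8


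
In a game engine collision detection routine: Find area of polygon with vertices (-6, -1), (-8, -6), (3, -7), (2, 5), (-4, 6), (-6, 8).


Shoelace sum: ((-6)*(-6) - (-8)*(-1)) + ((-8)*(-7) - 3*(-6)) + (3*5 - 2*(-7)) + (2*6 - (-4)*5) + ((-4)*8 - (-6)*6) + ((-6)*(-1) - (-6)*8)
= 221
Area = |221|/2 = 110.5

110.5


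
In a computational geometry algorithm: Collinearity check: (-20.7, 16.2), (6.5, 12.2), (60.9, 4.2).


Cross product: (6.5-(-20.7))*(4.2-16.2) - (12.2-16.2)*(60.9-(-20.7))
= 0

Yes, collinear


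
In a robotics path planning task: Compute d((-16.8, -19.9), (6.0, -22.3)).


dx=22.8, dy=-2.4
d^2 = 22.8^2 + (-2.4)^2 = 525.6
d = sqrt(525.6) = 22.926

22.926


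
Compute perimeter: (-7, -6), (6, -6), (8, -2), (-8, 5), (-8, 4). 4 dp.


Sides: (-7, -6)->(6, -6): sqrt(169) = 13, (6, -6)->(8, -2): sqrt(20) = 4.472136, (8, -2)->(-8, 5): sqrt(305) = 17.464249, (-8, 5)->(-8, 4): sqrt(1) = 1, (-8, 4)->(-7, -6): sqrt(101) = 10.049876
Sum = 45.986261
Perimeter = 45.9863

45.9863


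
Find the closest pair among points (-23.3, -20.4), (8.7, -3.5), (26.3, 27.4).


d(P0,P1) = 36.1885, d(P0,P2) = 68.884, d(P1,P2) = 35.5608
Closest: P1 and P2

Closest pair: (8.7, -3.5) and (26.3, 27.4), distance = 35.5608


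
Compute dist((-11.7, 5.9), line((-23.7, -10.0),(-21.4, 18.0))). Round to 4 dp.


|cross product| = 299.43
|line direction| = sqrt(789.29) = 28.0943
Distance = 299.43/sqrt(789.29) = 10.658

10.658


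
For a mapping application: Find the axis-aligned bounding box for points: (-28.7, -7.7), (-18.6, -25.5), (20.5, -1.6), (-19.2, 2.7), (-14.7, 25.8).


x range: [-28.7, 20.5]
y range: [-25.5, 25.8]
Bounding box: (-28.7,-25.5) to (20.5,25.8)

(-28.7,-25.5) to (20.5,25.8)


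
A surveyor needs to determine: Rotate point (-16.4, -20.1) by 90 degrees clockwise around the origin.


90° CW: (x,y) -> (y, -x)
(-16.4,-20.1) -> (-20.1, 16.4)

(-20.1, 16.4)


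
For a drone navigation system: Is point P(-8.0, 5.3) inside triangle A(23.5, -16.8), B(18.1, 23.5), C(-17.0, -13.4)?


Cross products: AB x AP = 1150.11, BC x BP = -324.27, CA x CP = 787.95
All same sign? no

No, outside


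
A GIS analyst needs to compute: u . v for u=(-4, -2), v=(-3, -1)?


u . v = u_x*v_x + u_y*v_y = (-4)*(-3) + (-2)*(-1)
= 12 + 2 = 14

14


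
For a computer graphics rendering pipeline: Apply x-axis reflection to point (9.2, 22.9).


Reflection over x-axis: (x,y) -> (x,-y)
(9.2, 22.9) -> (9.2, -22.9)

(9.2, -22.9)


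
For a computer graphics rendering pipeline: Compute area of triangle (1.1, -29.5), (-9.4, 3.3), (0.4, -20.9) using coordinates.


Area = |x_A(y_B-y_C) + x_B(y_C-y_A) + x_C(y_A-y_B)|/2
= |26.62 + (-80.84) + (-13.12)|/2
= 67.34/2 = 33.67

33.67


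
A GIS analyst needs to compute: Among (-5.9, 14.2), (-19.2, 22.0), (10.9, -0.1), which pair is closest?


d(P0,P1) = 15.4185, d(P0,P2) = 22.062, d(P1,P2) = 37.3419
Closest: P0 and P1

Closest pair: (-5.9, 14.2) and (-19.2, 22.0), distance = 15.4185


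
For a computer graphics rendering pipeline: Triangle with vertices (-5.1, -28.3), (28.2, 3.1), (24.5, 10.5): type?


Side lengths squared: AB^2=2094.85, BC^2=68.45, CA^2=2381.6
Sorted: [68.45, 2094.85, 2381.6]
By sides: Scalene, By angles: Obtuse

Scalene, Obtuse


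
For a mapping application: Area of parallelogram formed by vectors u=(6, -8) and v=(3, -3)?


|u x v| = |6*(-3) - (-8)*3|
= |(-18) - (-24)| = 6

6


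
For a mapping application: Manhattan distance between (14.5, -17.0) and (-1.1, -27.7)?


|14.5-(-1.1)| + |(-17)-(-27.7)| = 15.6 + 10.7 = 26.3

26.3


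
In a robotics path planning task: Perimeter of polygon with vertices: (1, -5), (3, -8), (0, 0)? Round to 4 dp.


Sides: (1, -5)->(3, -8): sqrt(13) = 3.605551, (3, -8)->(0, 0): sqrt(73) = 8.544004, (0, 0)->(1, -5): sqrt(26) = 5.09902
Sum = 17.248575
Perimeter = 17.2486

17.2486


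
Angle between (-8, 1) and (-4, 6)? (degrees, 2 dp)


u.v = 38, |u| = sqrt(65) = 8.0623, |v| = sqrt(52) = 7.2111
cos(theta) = u.v/(|u||v|) = 38/sqrt(3380) = 0.65362
theta = acos(0.65362) = 49.18 degrees

49.18 degrees


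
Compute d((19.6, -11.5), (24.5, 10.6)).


dx=4.9, dy=22.1
d^2 = 4.9^2 + 22.1^2 = 512.42
d = sqrt(512.42) = 22.6367

22.6367


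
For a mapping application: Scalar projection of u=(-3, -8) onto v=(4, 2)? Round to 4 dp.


u.v = -28, |v| = sqrt(20) = 4.4721
Scalar projection = u.v / |v| = -28 / sqrt(20) = -6.261

-6.261


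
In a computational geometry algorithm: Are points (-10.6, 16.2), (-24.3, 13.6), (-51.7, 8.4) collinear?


Cross product: ((-24.3)-(-10.6))*(8.4-16.2) - (13.6-16.2)*((-51.7)-(-10.6))
= 0

Yes, collinear


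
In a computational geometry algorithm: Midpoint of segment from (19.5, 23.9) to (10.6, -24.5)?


M = ((19.5+10.6)/2, (23.9+(-24.5))/2)
= (15.05, -0.3)

(15.05, -0.3)


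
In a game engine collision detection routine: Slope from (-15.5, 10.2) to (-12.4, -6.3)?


slope = (y2-y1)/(x2-x1) = ((-6.3)-10.2)/((-12.4)-(-15.5)) = (-16.5)/3.1 = -5.3226

-5.3226


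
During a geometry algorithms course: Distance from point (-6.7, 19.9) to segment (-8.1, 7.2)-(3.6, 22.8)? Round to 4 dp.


Project P onto AB: t = 0.5641 (clamped to [0,1])
Closest point on segment: (-1.5, 16)
Distance: 6.5

6.5


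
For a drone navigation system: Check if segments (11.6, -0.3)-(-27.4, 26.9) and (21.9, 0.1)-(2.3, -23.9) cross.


Cross products: d1=-239.36, d2=-1708.48, d3=-295.76, d4=1173.36
d1*d2 < 0 and d3*d4 < 0? no

No, they don't intersect


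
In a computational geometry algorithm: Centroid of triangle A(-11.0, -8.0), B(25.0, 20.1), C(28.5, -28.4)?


Centroid = ((x_A+x_B+x_C)/3, (y_A+y_B+y_C)/3)
= (((-11)+25+28.5)/3, ((-8)+20.1+(-28.4))/3)
= (14.1667, -5.4333)

(14.1667, -5.4333)


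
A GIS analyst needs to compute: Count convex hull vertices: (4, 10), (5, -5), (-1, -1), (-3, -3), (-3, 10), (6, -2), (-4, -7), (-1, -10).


Convex hull vertices (CCW): (-4, -7), (-1, -10), (5, -5), (6, -2), (4, 10), (-3, 10)
Count = 6

6


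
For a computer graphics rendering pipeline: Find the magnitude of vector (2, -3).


|u| = sqrt(2^2 + (-3)^2) = sqrt(13) = 3.6056

3.6056


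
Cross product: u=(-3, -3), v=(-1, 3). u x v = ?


u x v = u_x*v_y - u_y*v_x = (-3)*3 - (-3)*(-1)
= (-9) - 3 = -12

-12


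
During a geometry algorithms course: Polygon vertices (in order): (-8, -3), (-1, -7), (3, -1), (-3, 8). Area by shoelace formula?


Shoelace sum: ((-8)*(-7) - (-1)*(-3)) + ((-1)*(-1) - 3*(-7)) + (3*8 - (-3)*(-1)) + ((-3)*(-3) - (-8)*8)
= 169
Area = |169|/2 = 84.5

84.5


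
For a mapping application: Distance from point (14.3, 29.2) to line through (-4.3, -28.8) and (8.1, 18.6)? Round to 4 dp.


|cross product| = 162.44
|line direction| = sqrt(2400.52) = 48.9951
Distance = 162.44/sqrt(2400.52) = 3.3154

3.3154


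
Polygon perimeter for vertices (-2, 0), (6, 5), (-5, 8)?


Sides: (-2, 0)->(6, 5): sqrt(89) = 9.433981, (6, 5)->(-5, 8): sqrt(130) = 11.401754, (-5, 8)->(-2, 0): sqrt(73) = 8.544004
Sum = 29.379739
Perimeter = 29.3797

29.3797


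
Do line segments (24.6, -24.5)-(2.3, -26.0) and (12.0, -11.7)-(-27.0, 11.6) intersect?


Cross products: d1=205.62, d2=783.71, d3=-304.34, d4=-882.43
d1*d2 < 0 and d3*d4 < 0? no

No, they don't intersect


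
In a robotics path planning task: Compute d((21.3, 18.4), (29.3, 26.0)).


dx=8, dy=7.6
d^2 = 8^2 + 7.6^2 = 121.76
d = sqrt(121.76) = 11.0345

11.0345


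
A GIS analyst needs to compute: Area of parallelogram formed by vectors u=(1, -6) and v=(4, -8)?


|u x v| = |1*(-8) - (-6)*4|
= |(-8) - (-24)| = 16

16


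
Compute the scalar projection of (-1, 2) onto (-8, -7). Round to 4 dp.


u.v = -6, |v| = sqrt(113) = 10.6301
Scalar projection = u.v / |v| = -6 / sqrt(113) = -0.5644

-0.5644


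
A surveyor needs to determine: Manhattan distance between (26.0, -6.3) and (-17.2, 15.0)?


|26-(-17.2)| + |(-6.3)-15| = 43.2 + 21.3 = 64.5

64.5


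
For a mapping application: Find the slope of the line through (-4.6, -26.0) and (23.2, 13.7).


slope = (y2-y1)/(x2-x1) = (13.7-(-26))/(23.2-(-4.6)) = 39.7/27.8 = 1.4281

1.4281


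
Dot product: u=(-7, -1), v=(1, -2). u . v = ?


u . v = u_x*v_x + u_y*v_y = (-7)*1 + (-1)*(-2)
= (-7) + 2 = -5

-5


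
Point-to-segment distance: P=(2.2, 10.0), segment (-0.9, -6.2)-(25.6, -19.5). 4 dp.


Project P onto AB: t = 0 (clamped to [0,1])
Closest point on segment: (-0.9, -6.2)
Distance: 16.4939

16.4939


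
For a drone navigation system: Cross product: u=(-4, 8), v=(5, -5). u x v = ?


u x v = u_x*v_y - u_y*v_x = (-4)*(-5) - 8*5
= 20 - 40 = -20

-20


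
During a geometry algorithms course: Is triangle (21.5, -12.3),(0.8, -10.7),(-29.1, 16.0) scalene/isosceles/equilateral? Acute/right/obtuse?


Side lengths squared: AB^2=431.05, BC^2=1606.9, CA^2=3361.25
Sorted: [431.05, 1606.9, 3361.25]
By sides: Scalene, By angles: Obtuse

Scalene, Obtuse


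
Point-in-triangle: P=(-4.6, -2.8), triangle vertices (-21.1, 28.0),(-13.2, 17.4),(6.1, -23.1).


Cross products: AB x AP = -68.42, BC x BP = -41.56, CA x CP = -5.39
All same sign? yes

Yes, inside


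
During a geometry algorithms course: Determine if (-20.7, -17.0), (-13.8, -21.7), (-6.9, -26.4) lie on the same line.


Cross product: ((-13.8)-(-20.7))*((-26.4)-(-17)) - ((-21.7)-(-17))*((-6.9)-(-20.7))
= 0

Yes, collinear


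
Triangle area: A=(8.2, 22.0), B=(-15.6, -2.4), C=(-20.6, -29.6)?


Area = |x_A(y_B-y_C) + x_B(y_C-y_A) + x_C(y_A-y_B)|/2
= |223.04 + 804.96 + (-502.64)|/2
= 525.36/2 = 262.68

262.68


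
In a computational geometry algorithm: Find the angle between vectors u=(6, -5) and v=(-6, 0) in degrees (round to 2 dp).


u.v = -36, |u| = sqrt(61) = 7.8102, |v| = sqrt(36) = 6
cos(theta) = u.v/(|u||v|) = -36/sqrt(2196) = -0.768221
theta = acos(-0.768221) = 140.19 degrees

140.19 degrees


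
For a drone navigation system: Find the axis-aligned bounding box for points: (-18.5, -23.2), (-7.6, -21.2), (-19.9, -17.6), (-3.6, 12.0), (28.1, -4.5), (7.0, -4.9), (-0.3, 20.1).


x range: [-19.9, 28.1]
y range: [-23.2, 20.1]
Bounding box: (-19.9,-23.2) to (28.1,20.1)

(-19.9,-23.2) to (28.1,20.1)


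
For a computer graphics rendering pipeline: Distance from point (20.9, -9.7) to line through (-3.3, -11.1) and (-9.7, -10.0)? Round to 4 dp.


|cross product| = 35.58
|line direction| = sqrt(42.17) = 6.4938
Distance = 35.58/sqrt(42.17) = 5.479

5.479


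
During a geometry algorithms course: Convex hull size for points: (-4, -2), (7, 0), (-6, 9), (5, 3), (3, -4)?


Convex hull vertices (CCW): (-6, 9), (-4, -2), (3, -4), (7, 0), (5, 3)
Count = 5

5


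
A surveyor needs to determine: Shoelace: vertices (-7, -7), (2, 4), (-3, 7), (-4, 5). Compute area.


Shoelace sum: ((-7)*4 - 2*(-7)) + (2*7 - (-3)*4) + ((-3)*5 - (-4)*7) + ((-4)*(-7) - (-7)*5)
= 88
Area = |88|/2 = 44

44


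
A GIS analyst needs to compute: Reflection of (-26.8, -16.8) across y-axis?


Reflection over y-axis: (x,y) -> (-x,y)
(-26.8, -16.8) -> (26.8, -16.8)

(26.8, -16.8)


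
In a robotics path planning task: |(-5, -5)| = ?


|u| = sqrt((-5)^2 + (-5)^2) = sqrt(50) = 7.0711

7.0711


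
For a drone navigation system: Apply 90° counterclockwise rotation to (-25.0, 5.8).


90° CCW: (x,y) -> (-y, x)
(-25,5.8) -> (-5.8, -25)

(-5.8, -25)


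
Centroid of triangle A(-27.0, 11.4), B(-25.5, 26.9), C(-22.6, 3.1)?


Centroid = ((x_A+x_B+x_C)/3, (y_A+y_B+y_C)/3)
= (((-27)+(-25.5)+(-22.6))/3, (11.4+26.9+3.1)/3)
= (-25.0333, 13.8)

(-25.0333, 13.8)


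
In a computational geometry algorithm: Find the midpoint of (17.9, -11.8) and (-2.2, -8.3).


M = ((17.9+(-2.2))/2, ((-11.8)+(-8.3))/2)
= (7.85, -10.05)

(7.85, -10.05)


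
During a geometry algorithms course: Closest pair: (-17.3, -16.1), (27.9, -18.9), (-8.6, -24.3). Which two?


d(P0,P1) = 45.2866, d(P0,P2) = 11.9553, d(P1,P2) = 36.8973
Closest: P0 and P2

Closest pair: (-17.3, -16.1) and (-8.6, -24.3), distance = 11.9553


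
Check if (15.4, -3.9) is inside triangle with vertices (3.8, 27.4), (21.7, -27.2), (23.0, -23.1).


Cross products: AB x AP = 73.09, BC x BP = 56.12, CA x CP = 15.16
All same sign? yes

Yes, inside


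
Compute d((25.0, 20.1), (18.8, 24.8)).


dx=-6.2, dy=4.7
d^2 = (-6.2)^2 + 4.7^2 = 60.53
d = sqrt(60.53) = 7.7801

7.7801


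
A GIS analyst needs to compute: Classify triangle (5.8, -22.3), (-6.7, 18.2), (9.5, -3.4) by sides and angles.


Side lengths squared: AB^2=1796.5, BC^2=729, CA^2=370.9
Sorted: [370.9, 729, 1796.5]
By sides: Scalene, By angles: Obtuse

Scalene, Obtuse


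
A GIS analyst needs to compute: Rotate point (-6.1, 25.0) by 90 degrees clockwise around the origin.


90° CW: (x,y) -> (y, -x)
(-6.1,25) -> (25, 6.1)

(25, 6.1)


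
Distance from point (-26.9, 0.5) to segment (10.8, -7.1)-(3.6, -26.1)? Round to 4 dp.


Project P onto AB: t = 0.3077 (clamped to [0,1])
Closest point on segment: (8.5844, -12.9467)
Distance: 37.9468

37.9468


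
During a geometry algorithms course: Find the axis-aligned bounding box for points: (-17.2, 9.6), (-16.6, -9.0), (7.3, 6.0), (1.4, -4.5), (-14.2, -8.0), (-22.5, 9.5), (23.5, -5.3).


x range: [-22.5, 23.5]
y range: [-9, 9.6]
Bounding box: (-22.5,-9) to (23.5,9.6)

(-22.5,-9) to (23.5,9.6)


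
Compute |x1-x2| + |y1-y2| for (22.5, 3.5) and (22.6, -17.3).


|22.5-22.6| + |3.5-(-17.3)| = 0.1 + 20.8 = 20.9

20.9


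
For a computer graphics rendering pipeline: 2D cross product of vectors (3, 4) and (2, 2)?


u x v = u_x*v_y - u_y*v_x = 3*2 - 4*2
= 6 - 8 = -2

-2


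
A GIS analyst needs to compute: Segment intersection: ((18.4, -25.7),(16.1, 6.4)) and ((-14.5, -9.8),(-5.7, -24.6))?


Cross products: d1=347, d2=595.44, d3=1019.52, d4=771.08
d1*d2 < 0 and d3*d4 < 0? no

No, they don't intersect


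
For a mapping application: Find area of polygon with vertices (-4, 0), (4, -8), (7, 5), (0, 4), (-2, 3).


Shoelace sum: ((-4)*(-8) - 4*0) + (4*5 - 7*(-8)) + (7*4 - 0*5) + (0*3 - (-2)*4) + ((-2)*0 - (-4)*3)
= 156
Area = |156|/2 = 78

78


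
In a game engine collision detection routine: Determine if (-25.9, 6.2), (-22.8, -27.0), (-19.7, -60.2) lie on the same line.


Cross product: ((-22.8)-(-25.9))*((-60.2)-6.2) - ((-27)-6.2)*((-19.7)-(-25.9))
= 0

Yes, collinear


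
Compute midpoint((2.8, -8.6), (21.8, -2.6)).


M = ((2.8+21.8)/2, ((-8.6)+(-2.6))/2)
= (12.3, -5.6)

(12.3, -5.6)


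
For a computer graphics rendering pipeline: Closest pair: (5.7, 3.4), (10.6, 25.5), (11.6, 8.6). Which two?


d(P0,P1) = 22.6367, d(P0,P2) = 7.8645, d(P1,P2) = 16.9296
Closest: P0 and P2

Closest pair: (5.7, 3.4) and (11.6, 8.6), distance = 7.8645


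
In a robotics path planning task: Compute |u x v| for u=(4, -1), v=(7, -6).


|u x v| = |4*(-6) - (-1)*7|
= |(-24) - (-7)| = 17

17


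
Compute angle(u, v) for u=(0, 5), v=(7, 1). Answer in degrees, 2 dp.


u.v = 5, |u| = sqrt(25) = 5, |v| = sqrt(50) = 7.0711
cos(theta) = u.v/(|u||v|) = 5/sqrt(1250) = 0.141421
theta = acos(0.141421) = 81.87 degrees

81.87 degrees


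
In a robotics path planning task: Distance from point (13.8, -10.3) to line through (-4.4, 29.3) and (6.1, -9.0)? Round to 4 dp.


|cross product| = 281.26
|line direction| = sqrt(1577.14) = 39.7132
Distance = 281.26/sqrt(1577.14) = 7.0823

7.0823


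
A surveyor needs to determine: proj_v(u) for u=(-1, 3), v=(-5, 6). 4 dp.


u.v = 23, |v| = sqrt(61) = 7.8102
Scalar projection = u.v / |v| = 23 / sqrt(61) = 2.9448

2.9448


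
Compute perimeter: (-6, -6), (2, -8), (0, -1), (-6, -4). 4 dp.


Sides: (-6, -6)->(2, -8): sqrt(68) = 8.246211, (2, -8)->(0, -1): sqrt(53) = 7.28011, (0, -1)->(-6, -4): sqrt(45) = 6.708204, (-6, -4)->(-6, -6): sqrt(4) = 2
Sum = 24.234525
Perimeter = 24.2345

24.2345


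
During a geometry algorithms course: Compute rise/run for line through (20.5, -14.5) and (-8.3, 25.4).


slope = (y2-y1)/(x2-x1) = (25.4-(-14.5))/((-8.3)-20.5) = 39.9/(-28.8) = -1.3854

-1.3854


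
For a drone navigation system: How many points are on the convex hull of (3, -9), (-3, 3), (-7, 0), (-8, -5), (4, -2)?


Convex hull vertices (CCW): (-8, -5), (3, -9), (4, -2), (-3, 3), (-7, 0)
Count = 5

5


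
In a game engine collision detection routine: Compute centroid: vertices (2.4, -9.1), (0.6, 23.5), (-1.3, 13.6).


Centroid = ((x_A+x_B+x_C)/3, (y_A+y_B+y_C)/3)
= ((2.4+0.6+(-1.3))/3, ((-9.1)+23.5+13.6)/3)
= (0.5667, 9.3333)

(0.5667, 9.3333)


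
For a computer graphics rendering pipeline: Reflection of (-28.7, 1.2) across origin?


Reflection over origin: (x,y) -> (-x,-y)
(-28.7, 1.2) -> (28.7, -1.2)

(28.7, -1.2)


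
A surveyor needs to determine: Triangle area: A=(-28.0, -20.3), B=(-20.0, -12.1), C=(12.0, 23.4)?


Area = |x_A(y_B-y_C) + x_B(y_C-y_A) + x_C(y_A-y_B)|/2
= |994 + (-874) + (-98.4)|/2
= 21.6/2 = 10.8

10.8


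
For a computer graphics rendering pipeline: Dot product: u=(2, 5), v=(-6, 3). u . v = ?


u . v = u_x*v_x + u_y*v_y = 2*(-6) + 5*3
= (-12) + 15 = 3

3


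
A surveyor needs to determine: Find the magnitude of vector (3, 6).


|u| = sqrt(3^2 + 6^2) = sqrt(45) = 6.7082

6.7082


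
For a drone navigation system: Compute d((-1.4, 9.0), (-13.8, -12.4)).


dx=-12.4, dy=-21.4
d^2 = (-12.4)^2 + (-21.4)^2 = 611.72
d = sqrt(611.72) = 24.733

24.733


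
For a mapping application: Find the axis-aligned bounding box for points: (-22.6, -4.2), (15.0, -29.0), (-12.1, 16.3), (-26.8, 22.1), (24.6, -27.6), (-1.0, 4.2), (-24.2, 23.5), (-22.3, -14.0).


x range: [-26.8, 24.6]
y range: [-29, 23.5]
Bounding box: (-26.8,-29) to (24.6,23.5)

(-26.8,-29) to (24.6,23.5)


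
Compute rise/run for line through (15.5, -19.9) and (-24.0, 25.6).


slope = (y2-y1)/(x2-x1) = (25.6-(-19.9))/((-24)-15.5) = 45.5/(-39.5) = -1.1519

-1.1519


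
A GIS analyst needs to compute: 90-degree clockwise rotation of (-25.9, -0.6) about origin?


90° CW: (x,y) -> (y, -x)
(-25.9,-0.6) -> (-0.6, 25.9)

(-0.6, 25.9)


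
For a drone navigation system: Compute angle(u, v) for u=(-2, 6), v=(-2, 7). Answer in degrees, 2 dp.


u.v = 46, |u| = sqrt(40) = 6.3246, |v| = sqrt(53) = 7.2801
cos(theta) = u.v/(|u||v|) = 46/sqrt(2120) = 0.999056
theta = acos(0.999056) = 2.49 degrees

2.49 degrees


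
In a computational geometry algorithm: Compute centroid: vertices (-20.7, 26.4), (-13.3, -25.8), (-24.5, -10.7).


Centroid = ((x_A+x_B+x_C)/3, (y_A+y_B+y_C)/3)
= (((-20.7)+(-13.3)+(-24.5))/3, (26.4+(-25.8)+(-10.7))/3)
= (-19.5, -3.3667)

(-19.5, -3.3667)


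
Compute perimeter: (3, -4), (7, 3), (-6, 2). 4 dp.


Sides: (3, -4)->(7, 3): sqrt(65) = 8.062258, (7, 3)->(-6, 2): sqrt(170) = 13.038405, (-6, 2)->(3, -4): sqrt(117) = 10.816654
Sum = 31.917317
Perimeter = 31.9173

31.9173


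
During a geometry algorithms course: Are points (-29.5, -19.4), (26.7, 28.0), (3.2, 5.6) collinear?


Cross product: (26.7-(-29.5))*(5.6-(-19.4)) - (28-(-19.4))*(3.2-(-29.5))
= -144.98

No, not collinear


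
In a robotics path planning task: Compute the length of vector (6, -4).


|u| = sqrt(6^2 + (-4)^2) = sqrt(52) = 7.2111

7.2111


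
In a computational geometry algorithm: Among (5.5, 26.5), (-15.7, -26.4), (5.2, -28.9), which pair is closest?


d(P0,P1) = 56.9899, d(P0,P2) = 55.4008, d(P1,P2) = 21.049
Closest: P1 and P2

Closest pair: (-15.7, -26.4) and (5.2, -28.9), distance = 21.049


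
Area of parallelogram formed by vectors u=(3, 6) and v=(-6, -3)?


|u x v| = |3*(-3) - 6*(-6)|
= |(-9) - (-36)| = 27

27


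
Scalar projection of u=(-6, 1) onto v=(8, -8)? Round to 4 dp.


u.v = -56, |v| = sqrt(128) = 11.3137
Scalar projection = u.v / |v| = -56 / sqrt(128) = -4.9497

-4.9497


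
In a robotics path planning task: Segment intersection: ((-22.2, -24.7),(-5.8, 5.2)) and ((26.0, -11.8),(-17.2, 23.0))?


Cross products: d1=2234.64, d2=372.24, d3=-1229.62, d4=632.78
d1*d2 < 0 and d3*d4 < 0? no

No, they don't intersect


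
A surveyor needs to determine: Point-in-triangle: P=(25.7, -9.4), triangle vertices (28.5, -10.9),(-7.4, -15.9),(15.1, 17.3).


Cross products: AB x AP = -67.85, BC x BP = -952.67, CA x CP = -58.86
All same sign? yes

Yes, inside


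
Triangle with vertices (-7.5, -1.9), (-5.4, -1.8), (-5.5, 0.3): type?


Side lengths squared: AB^2=4.42, BC^2=4.42, CA^2=8.84
Sorted: [4.42, 4.42, 8.84]
By sides: Isosceles, By angles: Right

Isosceles, Right


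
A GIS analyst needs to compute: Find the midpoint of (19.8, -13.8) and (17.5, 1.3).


M = ((19.8+17.5)/2, ((-13.8)+1.3)/2)
= (18.65, -6.25)

(18.65, -6.25)


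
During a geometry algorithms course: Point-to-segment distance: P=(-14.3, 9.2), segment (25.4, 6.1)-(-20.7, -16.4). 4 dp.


Project P onto AB: t = 0.669 (clamped to [0,1])
Closest point on segment: (-5.4404, -8.9523)
Distance: 20.1989

20.1989


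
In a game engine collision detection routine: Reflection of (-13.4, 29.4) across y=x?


Reflection over y=x: (x,y) -> (y,x)
(-13.4, 29.4) -> (29.4, -13.4)

(29.4, -13.4)


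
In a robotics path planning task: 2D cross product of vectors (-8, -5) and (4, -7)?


u x v = u_x*v_y - u_y*v_x = (-8)*(-7) - (-5)*4
= 56 - (-20) = 76

76


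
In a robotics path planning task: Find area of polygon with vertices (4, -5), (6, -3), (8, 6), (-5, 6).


Shoelace sum: (4*(-3) - 6*(-5)) + (6*6 - 8*(-3)) + (8*6 - (-5)*6) + ((-5)*(-5) - 4*6)
= 157
Area = |157|/2 = 78.5

78.5


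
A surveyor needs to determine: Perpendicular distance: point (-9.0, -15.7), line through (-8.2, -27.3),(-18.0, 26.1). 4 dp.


|cross product| = 70.96
|line direction| = sqrt(2947.6) = 54.2918
Distance = 70.96/sqrt(2947.6) = 1.307

1.307


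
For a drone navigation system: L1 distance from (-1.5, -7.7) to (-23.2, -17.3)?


|(-1.5)-(-23.2)| + |(-7.7)-(-17.3)| = 21.7 + 9.6 = 31.3

31.3


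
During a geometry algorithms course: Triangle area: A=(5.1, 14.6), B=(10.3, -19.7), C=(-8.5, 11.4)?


Area = |x_A(y_B-y_C) + x_B(y_C-y_A) + x_C(y_A-y_B)|/2
= |(-158.61) + (-32.96) + (-291.55)|/2
= 483.12/2 = 241.56

241.56


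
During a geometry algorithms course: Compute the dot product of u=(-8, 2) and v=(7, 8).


u . v = u_x*v_x + u_y*v_y = (-8)*7 + 2*8
= (-56) + 16 = -40

-40


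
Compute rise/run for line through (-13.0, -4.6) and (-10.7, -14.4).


slope = (y2-y1)/(x2-x1) = ((-14.4)-(-4.6))/((-10.7)-(-13)) = (-9.8)/2.3 = -4.2609

-4.2609


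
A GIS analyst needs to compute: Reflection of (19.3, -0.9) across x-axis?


Reflection over x-axis: (x,y) -> (x,-y)
(19.3, -0.9) -> (19.3, 0.9)

(19.3, 0.9)


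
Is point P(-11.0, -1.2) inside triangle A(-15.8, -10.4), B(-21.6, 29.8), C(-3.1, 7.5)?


Cross products: AB x AP = -246.32, BC x BP = -337.12, CA x CP = -30.92
All same sign? yes

Yes, inside


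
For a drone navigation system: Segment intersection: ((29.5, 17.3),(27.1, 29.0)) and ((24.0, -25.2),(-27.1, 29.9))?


Cross products: d1=-2474.8, d2=-2940.43, d3=166.35, d4=631.98
d1*d2 < 0 and d3*d4 < 0? no

No, they don't intersect


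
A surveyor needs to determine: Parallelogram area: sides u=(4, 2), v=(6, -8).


|u x v| = |4*(-8) - 2*6|
= |(-32) - 12| = 44

44


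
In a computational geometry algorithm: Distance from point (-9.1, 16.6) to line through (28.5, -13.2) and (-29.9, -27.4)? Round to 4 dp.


|cross product| = 2274.24
|line direction| = sqrt(3612.2) = 60.1016
Distance = 2274.24/sqrt(3612.2) = 37.8399

37.8399


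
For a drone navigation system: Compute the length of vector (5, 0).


|u| = sqrt(5^2 + 0^2) = sqrt(25) = 5

5


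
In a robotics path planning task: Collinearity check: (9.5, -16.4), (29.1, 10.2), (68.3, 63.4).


Cross product: (29.1-9.5)*(63.4-(-16.4)) - (10.2-(-16.4))*(68.3-9.5)
= 0

Yes, collinear


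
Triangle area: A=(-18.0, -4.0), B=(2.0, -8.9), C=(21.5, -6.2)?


Area = |x_A(y_B-y_C) + x_B(y_C-y_A) + x_C(y_A-y_B)|/2
= |48.6 + (-4.4) + 105.35|/2
= 149.55/2 = 74.775

74.775


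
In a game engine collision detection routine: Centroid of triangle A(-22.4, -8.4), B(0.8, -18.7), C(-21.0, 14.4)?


Centroid = ((x_A+x_B+x_C)/3, (y_A+y_B+y_C)/3)
= (((-22.4)+0.8+(-21))/3, ((-8.4)+(-18.7)+14.4)/3)
= (-14.2, -4.2333)

(-14.2, -4.2333)


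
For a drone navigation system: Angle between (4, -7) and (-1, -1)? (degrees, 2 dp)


u.v = 3, |u| = sqrt(65) = 8.0623, |v| = sqrt(2) = 1.4142
cos(theta) = u.v/(|u||v|) = 3/sqrt(130) = 0.263117
theta = acos(0.263117) = 74.74 degrees

74.74 degrees


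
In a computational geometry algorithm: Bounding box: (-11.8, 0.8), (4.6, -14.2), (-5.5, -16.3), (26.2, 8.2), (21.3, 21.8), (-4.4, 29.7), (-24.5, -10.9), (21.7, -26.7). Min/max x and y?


x range: [-24.5, 26.2]
y range: [-26.7, 29.7]
Bounding box: (-24.5,-26.7) to (26.2,29.7)

(-24.5,-26.7) to (26.2,29.7)


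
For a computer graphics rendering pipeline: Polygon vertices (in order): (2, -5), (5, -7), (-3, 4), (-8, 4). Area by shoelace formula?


Shoelace sum: (2*(-7) - 5*(-5)) + (5*4 - (-3)*(-7)) + ((-3)*4 - (-8)*4) + ((-8)*(-5) - 2*4)
= 62
Area = |62|/2 = 31

31


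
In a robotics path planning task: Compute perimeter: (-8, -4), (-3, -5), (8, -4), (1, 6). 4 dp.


Sides: (-8, -4)->(-3, -5): sqrt(26) = 5.09902, (-3, -5)->(8, -4): sqrt(122) = 11.045361, (8, -4)->(1, 6): sqrt(149) = 12.206556, (1, 6)->(-8, -4): sqrt(181) = 13.453624
Sum = 41.804561
Perimeter = 41.8046

41.8046


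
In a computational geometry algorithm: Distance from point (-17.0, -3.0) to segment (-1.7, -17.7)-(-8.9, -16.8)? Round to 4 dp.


Project P onto AB: t = 1 (clamped to [0,1])
Closest point on segment: (-8.9, -16.8)
Distance: 16.0016

16.0016


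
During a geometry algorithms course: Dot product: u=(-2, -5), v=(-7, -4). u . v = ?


u . v = u_x*v_x + u_y*v_y = (-2)*(-7) + (-5)*(-4)
= 14 + 20 = 34

34


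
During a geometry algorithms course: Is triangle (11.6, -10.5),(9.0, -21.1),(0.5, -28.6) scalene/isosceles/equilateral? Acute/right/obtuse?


Side lengths squared: AB^2=119.12, BC^2=128.5, CA^2=450.82
Sorted: [119.12, 128.5, 450.82]
By sides: Scalene, By angles: Obtuse

Scalene, Obtuse


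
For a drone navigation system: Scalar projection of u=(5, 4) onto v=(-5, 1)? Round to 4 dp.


u.v = -21, |v| = sqrt(26) = 5.099
Scalar projection = u.v / |v| = -21 / sqrt(26) = -4.1184

-4.1184


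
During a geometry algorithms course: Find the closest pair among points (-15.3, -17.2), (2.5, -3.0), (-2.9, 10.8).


d(P0,P1) = 22.7702, d(P0,P2) = 30.6229, d(P1,P2) = 14.8189
Closest: P1 and P2

Closest pair: (2.5, -3.0) and (-2.9, 10.8), distance = 14.8189


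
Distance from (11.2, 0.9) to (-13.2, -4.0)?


dx=-24.4, dy=-4.9
d^2 = (-24.4)^2 + (-4.9)^2 = 619.37
d = sqrt(619.37) = 24.8871

24.8871


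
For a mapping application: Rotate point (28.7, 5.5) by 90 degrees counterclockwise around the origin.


90° CCW: (x,y) -> (-y, x)
(28.7,5.5) -> (-5.5, 28.7)

(-5.5, 28.7)


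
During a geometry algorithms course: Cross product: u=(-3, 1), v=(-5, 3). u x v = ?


u x v = u_x*v_y - u_y*v_x = (-3)*3 - 1*(-5)
= (-9) - (-5) = -4

-4


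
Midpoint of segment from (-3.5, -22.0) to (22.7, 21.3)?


M = (((-3.5)+22.7)/2, ((-22)+21.3)/2)
= (9.6, -0.35)

(9.6, -0.35)


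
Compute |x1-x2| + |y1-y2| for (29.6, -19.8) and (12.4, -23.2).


|29.6-12.4| + |(-19.8)-(-23.2)| = 17.2 + 3.4 = 20.6

20.6


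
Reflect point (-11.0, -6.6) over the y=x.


Reflection over y=x: (x,y) -> (y,x)
(-11, -6.6) -> (-6.6, -11)

(-6.6, -11)


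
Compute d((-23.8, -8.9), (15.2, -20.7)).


dx=39, dy=-11.8
d^2 = 39^2 + (-11.8)^2 = 1660.24
d = sqrt(1660.24) = 40.746

40.746


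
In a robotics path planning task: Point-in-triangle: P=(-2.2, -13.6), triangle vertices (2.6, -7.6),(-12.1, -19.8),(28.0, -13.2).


Cross products: AB x AP = 29.64, BC x BP = 183.28, CA x CP = 179.28
All same sign? yes

Yes, inside


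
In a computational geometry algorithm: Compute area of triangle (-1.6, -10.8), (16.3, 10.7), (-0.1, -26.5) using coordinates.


Area = |x_A(y_B-y_C) + x_B(y_C-y_A) + x_C(y_A-y_B)|/2
= |(-59.52) + (-255.91) + 2.15|/2
= 313.28/2 = 156.64

156.64


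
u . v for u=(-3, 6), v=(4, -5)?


u . v = u_x*v_x + u_y*v_y = (-3)*4 + 6*(-5)
= (-12) + (-30) = -42

-42


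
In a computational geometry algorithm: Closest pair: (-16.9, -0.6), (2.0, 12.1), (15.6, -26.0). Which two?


d(P0,P1) = 22.7706, d(P0,P2) = 41.2482, d(P1,P2) = 40.4545
Closest: P0 and P1

Closest pair: (-16.9, -0.6) and (2.0, 12.1), distance = 22.7706


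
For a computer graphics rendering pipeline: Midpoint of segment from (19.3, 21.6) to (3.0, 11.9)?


M = ((19.3+3)/2, (21.6+11.9)/2)
= (11.15, 16.75)

(11.15, 16.75)


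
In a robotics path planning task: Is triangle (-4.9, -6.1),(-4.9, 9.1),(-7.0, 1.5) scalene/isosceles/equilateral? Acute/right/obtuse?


Side lengths squared: AB^2=231.04, BC^2=62.17, CA^2=62.17
Sorted: [62.17, 62.17, 231.04]
By sides: Isosceles, By angles: Obtuse

Isosceles, Obtuse


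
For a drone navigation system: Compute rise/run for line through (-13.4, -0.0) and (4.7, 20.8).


slope = (y2-y1)/(x2-x1) = (20.8-0)/(4.7-(-13.4)) = 20.8/18.1 = 1.1492

1.1492


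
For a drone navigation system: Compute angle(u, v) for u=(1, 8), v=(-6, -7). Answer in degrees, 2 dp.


u.v = -62, |u| = sqrt(65) = 8.0623, |v| = sqrt(85) = 9.2195
cos(theta) = u.v/(|u||v|) = -62/sqrt(5525) = -0.834114
theta = acos(-0.834114) = 146.52 degrees

146.52 degrees


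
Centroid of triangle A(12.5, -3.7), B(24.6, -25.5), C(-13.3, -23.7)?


Centroid = ((x_A+x_B+x_C)/3, (y_A+y_B+y_C)/3)
= ((12.5+24.6+(-13.3))/3, ((-3.7)+(-25.5)+(-23.7))/3)
= (7.9333, -17.6333)

(7.9333, -17.6333)


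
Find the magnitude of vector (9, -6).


|u| = sqrt(9^2 + (-6)^2) = sqrt(117) = 10.8167

10.8167


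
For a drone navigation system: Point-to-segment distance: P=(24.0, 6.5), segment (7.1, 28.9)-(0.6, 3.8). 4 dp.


Project P onto AB: t = 0.6729 (clamped to [0,1])
Closest point on segment: (2.7259, 12.0092)
Distance: 21.9759

21.9759


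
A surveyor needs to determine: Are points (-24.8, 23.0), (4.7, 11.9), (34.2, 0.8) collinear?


Cross product: (4.7-(-24.8))*(0.8-23) - (11.9-23)*(34.2-(-24.8))
= 0

Yes, collinear


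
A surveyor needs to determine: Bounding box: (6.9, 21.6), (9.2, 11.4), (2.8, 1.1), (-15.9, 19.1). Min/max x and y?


x range: [-15.9, 9.2]
y range: [1.1, 21.6]
Bounding box: (-15.9,1.1) to (9.2,21.6)

(-15.9,1.1) to (9.2,21.6)


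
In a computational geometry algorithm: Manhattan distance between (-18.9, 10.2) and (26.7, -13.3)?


|(-18.9)-26.7| + |10.2-(-13.3)| = 45.6 + 23.5 = 69.1

69.1


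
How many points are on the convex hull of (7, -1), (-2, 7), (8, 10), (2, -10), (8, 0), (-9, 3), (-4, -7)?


Convex hull vertices (CCW): (-9, 3), (-4, -7), (2, -10), (8, 0), (8, 10), (-2, 7)
Count = 6

6


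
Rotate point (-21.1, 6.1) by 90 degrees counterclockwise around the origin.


90° CCW: (x,y) -> (-y, x)
(-21.1,6.1) -> (-6.1, -21.1)

(-6.1, -21.1)


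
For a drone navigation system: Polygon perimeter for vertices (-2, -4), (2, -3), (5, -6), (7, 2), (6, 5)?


Sides: (-2, -4)->(2, -3): sqrt(17) = 4.123106, (2, -3)->(5, -6): sqrt(18) = 4.242641, (5, -6)->(7, 2): sqrt(68) = 8.246211, (7, 2)->(6, 5): sqrt(10) = 3.162278, (6, 5)->(-2, -4): sqrt(145) = 12.041595
Sum = 31.815831
Perimeter = 31.8158

31.8158


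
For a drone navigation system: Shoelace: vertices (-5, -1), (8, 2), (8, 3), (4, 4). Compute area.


Shoelace sum: ((-5)*2 - 8*(-1)) + (8*3 - 8*2) + (8*4 - 4*3) + (4*(-1) - (-5)*4)
= 42
Area = |42|/2 = 21

21


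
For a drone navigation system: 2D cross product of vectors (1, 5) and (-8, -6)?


u x v = u_x*v_y - u_y*v_x = 1*(-6) - 5*(-8)
= (-6) - (-40) = 34

34


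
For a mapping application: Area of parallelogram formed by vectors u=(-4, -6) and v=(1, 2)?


|u x v| = |(-4)*2 - (-6)*1|
= |(-8) - (-6)| = 2

2


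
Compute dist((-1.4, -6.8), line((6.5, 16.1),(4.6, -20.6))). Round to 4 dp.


|cross product| = 246.42
|line direction| = sqrt(1350.5) = 36.7491
Distance = 246.42/sqrt(1350.5) = 6.7055

6.7055


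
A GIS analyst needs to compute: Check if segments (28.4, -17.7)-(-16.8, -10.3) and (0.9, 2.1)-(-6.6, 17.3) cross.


Cross products: d1=-269.5, d2=362.04, d3=-691.46, d4=-1323
d1*d2 < 0 and d3*d4 < 0? no

No, they don't intersect


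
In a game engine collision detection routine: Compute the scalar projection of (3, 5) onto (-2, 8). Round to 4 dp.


u.v = 34, |v| = sqrt(68) = 8.2462
Scalar projection = u.v / |v| = 34 / sqrt(68) = 4.1231

4.1231


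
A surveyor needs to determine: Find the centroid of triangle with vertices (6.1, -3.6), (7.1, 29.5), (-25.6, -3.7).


Centroid = ((x_A+x_B+x_C)/3, (y_A+y_B+y_C)/3)
= ((6.1+7.1+(-25.6))/3, ((-3.6)+29.5+(-3.7))/3)
= (-4.1333, 7.4)

(-4.1333, 7.4)


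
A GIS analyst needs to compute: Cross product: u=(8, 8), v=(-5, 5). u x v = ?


u x v = u_x*v_y - u_y*v_x = 8*5 - 8*(-5)
= 40 - (-40) = 80

80


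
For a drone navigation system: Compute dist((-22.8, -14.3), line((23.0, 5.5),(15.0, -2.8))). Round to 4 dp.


|cross product| = 221.74
|line direction| = sqrt(132.89) = 11.5278
Distance = 221.74/sqrt(132.89) = 19.2353

19.2353


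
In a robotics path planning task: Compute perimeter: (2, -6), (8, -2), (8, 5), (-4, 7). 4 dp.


Sides: (2, -6)->(8, -2): sqrt(52) = 7.211103, (8, -2)->(8, 5): sqrt(49) = 7, (8, 5)->(-4, 7): sqrt(148) = 12.165525, (-4, 7)->(2, -6): sqrt(205) = 14.317821
Sum = 40.694449
Perimeter = 40.6944

40.6944


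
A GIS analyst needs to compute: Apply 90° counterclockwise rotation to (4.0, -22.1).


90° CCW: (x,y) -> (-y, x)
(4,-22.1) -> (22.1, 4)

(22.1, 4)


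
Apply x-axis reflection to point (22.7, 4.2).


Reflection over x-axis: (x,y) -> (x,-y)
(22.7, 4.2) -> (22.7, -4.2)

(22.7, -4.2)


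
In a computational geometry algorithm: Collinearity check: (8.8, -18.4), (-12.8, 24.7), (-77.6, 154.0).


Cross product: ((-12.8)-8.8)*(154-(-18.4)) - (24.7-(-18.4))*((-77.6)-8.8)
= 0

Yes, collinear
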